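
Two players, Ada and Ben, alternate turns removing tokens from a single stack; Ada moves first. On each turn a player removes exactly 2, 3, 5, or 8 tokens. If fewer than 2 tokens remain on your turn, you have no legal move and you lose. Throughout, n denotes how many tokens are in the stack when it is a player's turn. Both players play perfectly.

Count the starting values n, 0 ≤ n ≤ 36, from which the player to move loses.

10

Label each position W (a win for the player to move) or L (a loss). A position with no legal move is L; any other position is W exactly when some move reaches an L, and L when every move reaches a W.
n=0: no move → L
n=1: no move → L
n=2: W (go to 0, an L position)
n=3: W (go to 1, an L position)
n=4: W (go to 1, an L position)
n=5: W (go to 0, an L position)
n=6: W (go to 1, an L position)
n=7: L (options 5(W), 4(W), 2(W) are all W)
n=8: W (go to 0, an L position)
n=9: W (go to 7, an L position)
n=10: W (go to 7, an L position)
n=11: L (options 9(W), 8(W), 6(W), 3(W) are all W)
n=12: W (go to 7, an L position)
n=13: W (go to 11, an L position)
n=14: W (go to 11, an L position)
n=15: W (go to 7, an L position)
n=16: W (go to 11, an L position)
n=17: L (options 15(W), 14(W), 12(W), 9(W) are all W)
n=18: L (options 16(W), 15(W), 13(W), 10(W) are all W)
n=19: W (go to 17, an L position)
n=20: W (go to 18, an L position)
n=21: W (go to 18, an L position)
n=22: W (go to 17, an L position)
n=23: W (go to 18, an L position)
n=24: L (options 22(W), 21(W), 19(W), 16(W) are all W)
n=25: W (go to 17, an L position)
n=26: W (go to 24, an L position)
n=27: W (go to 24, an L position)
n=28: L (options 26(W), 25(W), 23(W), 20(W) are all W)
n=29: W (go to 24, an L position)
n=30: W (go to 28, an L position)
n=31: W (go to 28, an L position)
n=32: W (go to 24, an L position)
n=33: W (go to 28, an L position)
n=34: L (options 32(W), 31(W), 29(W), 26(W) are all W)
n=35: L (options 33(W), 32(W), 30(W), 27(W) are all W)
n=36: W (go to 34, an L position)
L entries with 0 ≤ n ≤ 36: n = 0, 1, 7, 11, 17, 18, 24, 28, 34, 35; that makes 10.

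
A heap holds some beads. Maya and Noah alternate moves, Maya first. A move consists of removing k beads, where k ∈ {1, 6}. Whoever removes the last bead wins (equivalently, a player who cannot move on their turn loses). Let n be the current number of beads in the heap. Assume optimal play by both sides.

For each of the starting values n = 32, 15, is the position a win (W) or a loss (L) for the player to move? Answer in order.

32: L, 15: W

Compute win/loss labels from the base case upward. A position with no move is L. Any other position is W if it can reach an L in one move, else L.
n=0: no move → L
n=1: →0(L), so W
n=2: →1(W) only, which is W, so L
n=3: →2(L), so W
n=4: →3(W) only, which is W, so L
n=5: →4(L), so W
n=6: →0(L), so W
n=7: →6(W), 1(W) — all W, so L
n=8: →7(L), so W
n=9: →8(W), 3(W) — all W, so L
n=10: →9(L), so W
n=11: →10(W), 5(W) — all W, so L
n=12: →11(L), so W
n=13: →7(L), so W
n=14: →13(W), 8(W) — all W, so L
n=15: →14(L), so W
n=16: →15(W), 10(W) — all W, so L
n=17: →16(L), so W
n=18: →17(W), 12(W) — all W, so L
n=19: →18(L), so W
n=20: →14(L), so W
n=21: →20(W), 15(W) — all W, so L
n=22: →21(L), so W
n=23: →22(W), 17(W) — all W, so L
n=24: →23(L), so W
n=25: →24(W), 19(W) — all W, so L
n=26: →25(L), so W
n=27: →21(L), so W
n=28: →27(W), 22(W) — all W, so L
n=29: →28(L), so W
n=30: →29(W), 24(W) — all W, so L
n=31: →30(L), so W
n=32: →31(W), 26(W) — all W, so L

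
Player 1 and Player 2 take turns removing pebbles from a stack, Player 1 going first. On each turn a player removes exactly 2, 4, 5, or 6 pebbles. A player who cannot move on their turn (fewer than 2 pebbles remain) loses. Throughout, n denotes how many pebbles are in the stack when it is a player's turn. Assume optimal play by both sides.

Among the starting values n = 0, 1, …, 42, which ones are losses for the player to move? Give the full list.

0, 1, 8, 9, 16, 17, 24, 25, 32, 33, 40, 41

Classify positions by backward induction: terminal positions (no move available) are L. From any other position, the mover wins iff some move reaches an L.
n=0: no move → L
n=1: no move → L
n=2: W (go to 0, an L position)
n=3: W (go to 1, an L position)
n=4: W (go to 0, an L position)
n=5: W (go to 1, an L position)
n=6: W (go to 1, an L position)
n=7: W (go to 1, an L position)
n=8: L (options 6(W), 4(W), 3(W), 2(W) are all W)
n=9: L (options 7(W), 5(W), 4(W), 3(W) are all W)
n=10: W (go to 8, an L position)
n=11: W (go to 9, an L position)
n=12: W (go to 8, an L position)
n=13: W (go to 9, an L position)
n=14: W (go to 9, an L position)
n=15: W (go to 9, an L position)
n=16: L (options 14(W), 12(W), 11(W), 10(W) are all W)
n=17: L (options 15(W), 13(W), 12(W), 11(W) are all W)
n=18: W (go to 16, an L position)
n=19: W (go to 17, an L position)
n=20: W (go to 16, an L position)
n=21: W (go to 17, an L position)
n=22: W (go to 17, an L position)
n=23: W (go to 17, an L position)
n=24: L (options 22(W), 20(W), 19(W), 18(W) are all W)
n=25: L (options 23(W), 21(W), 20(W), 19(W) are all W)
n=26: W (go to 24, an L position)
n=27: W (go to 25, an L position)
n=28: W (go to 24, an L position)
n=29: W (go to 25, an L position)
n=30: W (go to 25, an L position)
n=31: W (go to 25, an L position)
n=32: L (options 30(W), 28(W), 27(W), 26(W) are all W)
n=33: L (options 31(W), 29(W), 28(W), 27(W) are all W)
n=34: W (go to 32, an L position)
n=35: W (go to 33, an L position)
n=36: W (go to 32, an L position)
n=37: W (go to 33, an L position)
n=38: W (go to 33, an L position)
n=39: W (go to 33, an L position)
n=40: L (options 38(W), 36(W), 35(W), 34(W) are all W)
n=41: L (options 39(W), 37(W), 36(W), 35(W) are all W)
n=42: W (go to 40, an L position)
Reading off the rows marked L gives the requested list; there are 12 such values of n.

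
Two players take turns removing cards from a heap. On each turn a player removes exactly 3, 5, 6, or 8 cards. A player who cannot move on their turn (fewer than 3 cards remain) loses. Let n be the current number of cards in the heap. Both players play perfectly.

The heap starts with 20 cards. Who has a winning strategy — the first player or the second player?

The first player wins.

Compute win/loss labels from the base case upward. A position with no move is L. Any other position is W if it can reach an L in one move, else L.
n=0: no move → L
n=1: no move → L
n=2: no move → L
n=3: can move to 0, which is L ⇒ W
n=4: can move to 1, which is L ⇒ W
n=5: can move to 2, which is L ⇒ W
n=6: can move to 1, which is L ⇒ W
n=7: can move to 2, which is L ⇒ W
n=8: can move to 2, which is L ⇒ W
n=9: can move to 1, which is L ⇒ W
n=10: can move to 2, which is L ⇒ W
n=11: moves to 8(W), 6(W), 5(W), 3(W); every one is W ⇒ L
n=12: moves to 9(W), 7(W), 6(W), 4(W); every one is W ⇒ L
n=13: moves to 10(W), 8(W), 7(W), 5(W); every one is W ⇒ L
n=14: can move to 11, which is L ⇒ W
n=15: can move to 12, which is L ⇒ W
n=16: can move to 13, which is L ⇒ W
n=17: can move to 12, which is L ⇒ W
n=18: can move to 13, which is L ⇒ W
n=19: can move to 13, which is L ⇒ W
n=20: can move to 12, which is L ⇒ W
From 20 the player to move can remove 8, leaving 12, reaching an L position.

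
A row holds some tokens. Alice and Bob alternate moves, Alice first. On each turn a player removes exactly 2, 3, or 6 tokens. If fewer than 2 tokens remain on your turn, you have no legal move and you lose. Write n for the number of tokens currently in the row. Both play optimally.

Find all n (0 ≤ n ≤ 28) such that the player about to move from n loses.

0, 1, 5, 9, 10, 14, 18, 19, 23, 27, 28

Compute win/loss labels from the base case upward. A position with no move is L. Any other position is W if it can reach an L in one move, else L.
n=0: no move → L
n=1: no move → L
n=2: →0(L), so W
n=3: →1(L), so W
n=4: →1(L), so W
n=5: →3(W), 2(W) — all W, so L
n=6: →0(L), so W
n=7: →5(L), so W
n=8: →5(L), so W
n=9: →7(W), 6(W), 3(W) — all W, so L
n=10: →8(W), 7(W), 4(W) — all W, so L
n=11: →9(L), so W
n=12: →10(L), so W
n=13: →10(L), so W
n=14: →12(W), 11(W), 8(W) — all W, so L
n=15: →9(L), so W
n=16: →14(L), so W
n=17: →14(L), so W
n=18: →16(W), 15(W), 12(W) — all W, so L
n=19: →17(W), 16(W), 13(W) — all W, so L
n=20: →18(L), so W
n=21: →19(L), so W
n=22: →19(L), so W
n=23: →21(W), 20(W), 17(W) — all W, so L
n=24: →18(L), so W
n=25: →23(L), so W
n=26: →23(L), so W
n=27: →25(W), 24(W), 21(W) — all W, so L
n=28: →26(W), 25(W), 22(W) — all W, so L
Reading off the rows marked L gives the requested list; there are 11 such values of n.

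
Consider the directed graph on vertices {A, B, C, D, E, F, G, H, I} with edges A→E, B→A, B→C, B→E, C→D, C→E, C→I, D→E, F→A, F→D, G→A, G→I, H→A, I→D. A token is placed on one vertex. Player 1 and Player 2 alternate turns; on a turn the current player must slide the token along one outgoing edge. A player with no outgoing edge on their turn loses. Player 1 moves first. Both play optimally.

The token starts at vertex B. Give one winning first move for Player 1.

Move to E.

Classify positions by backward induction: terminal positions (no move available) are L. From any other position, the mover wins iff some move reaches an L.
Every edge goes from a vertex to one that appears earlier in the order E, A, D, I, C, B, G, H, F, so processing vertices in that order labels each vertex after all of its successors.
E: no outgoing edge → L
A: W (go to E, an L position)
D: W (go to E, an L position)
I: L (sole option D(W) is W)
C: W (go to I, an L position)
B: W (go to E, an L position)
G: W (go to I, an L position)
H: L (sole option A(W) is W)
F: L (options D(W), A(W) are all W)
From B, the L positions reachable in one move are: E.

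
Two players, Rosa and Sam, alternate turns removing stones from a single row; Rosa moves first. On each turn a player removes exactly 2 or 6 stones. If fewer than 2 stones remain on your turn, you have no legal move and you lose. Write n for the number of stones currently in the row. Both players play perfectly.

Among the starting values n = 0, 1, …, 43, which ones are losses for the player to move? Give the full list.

0, 1, 4, 5, 8, 9, 12, 13, 16, 17, 20, 21, 24, 25, 28, 29, 32, 33, 36, 37, 40, 41

Build the W/L table. Terminal = L. A non-terminal position is W if it has a move to some L; otherwise it is L.
n=0: no move → L
n=1: no move → L
n=2: can move to 0, which is L ⇒ W
n=3: can move to 1, which is L ⇒ W
n=4: the only move is to 2(W), a W ⇒ L
n=5: the only move is to 3(W), a W ⇒ L
n=6: can move to 4, which is L ⇒ W
n=7: can move to 5, which is L ⇒ W
n=8: moves to 6(W), 2(W); every one is W ⇒ L
n=9: moves to 7(W), 3(W); every one is W ⇒ L
n=10: can move to 8, which is L ⇒ W
n=11: can move to 9, which is L ⇒ W
n=12: moves to 10(W), 6(W); every one is W ⇒ L
n=13: moves to 11(W), 7(W); every one is W ⇒ L
n=14: can move to 12, which is L ⇒ W
n=15: can move to 13, which is L ⇒ W
n=16: moves to 14(W), 10(W); every one is W ⇒ L
n=17: moves to 15(W), 11(W); every one is W ⇒ L
n=18: can move to 16, which is L ⇒ W
n=19: can move to 17, which is L ⇒ W
n=20: moves to 18(W), 14(W); every one is W ⇒ L
n=21: moves to 19(W), 15(W); every one is W ⇒ L
n=22: can move to 20, which is L ⇒ W
n=23: can move to 21, which is L ⇒ W
n=24: moves to 22(W), 18(W); every one is W ⇒ L
n=25: moves to 23(W), 19(W); every one is W ⇒ L
n=26: can move to 24, which is L ⇒ W
n=27: can move to 25, which is L ⇒ W
n=28: moves to 26(W), 22(W); every one is W ⇒ L
n=29: moves to 27(W), 23(W); every one is W ⇒ L
n=30: can move to 28, which is L ⇒ W
n=31: can move to 29, which is L ⇒ W
n=32: moves to 30(W), 26(W); every one is W ⇒ L
n=33: moves to 31(W), 27(W); every one is W ⇒ L
n=34: can move to 32, which is L ⇒ W
n=35: can move to 33, which is L ⇒ W
n=36: moves to 34(W), 30(W); every one is W ⇒ L
n=37: moves to 35(W), 31(W); every one is W ⇒ L
n=38: can move to 36, which is L ⇒ W
n=39: can move to 37, which is L ⇒ W
n=40: moves to 38(W), 34(W); every one is W ⇒ L
n=41: moves to 39(W), 35(W); every one is W ⇒ L
n=42: can move to 40, which is L ⇒ W
n=43: can move to 41, which is L ⇒ W
The losing starting values of n are exactly the entries labelled L in this table (22 of them).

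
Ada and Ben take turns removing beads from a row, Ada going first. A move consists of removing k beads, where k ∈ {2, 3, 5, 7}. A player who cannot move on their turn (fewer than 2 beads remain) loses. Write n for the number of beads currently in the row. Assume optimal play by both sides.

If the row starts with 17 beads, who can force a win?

Classify positions by backward induction: terminal positions (no move available) are L. From any other position, the mover wins iff some move reaches an L.
n=0: no move → L
n=1: no move → L
n=2: can move to 0, which is L ⇒ W
n=3: can move to 1, which is L ⇒ W
n=4: can move to 1, which is L ⇒ W
n=5: can move to 0, which is L ⇒ W
n=6: can move to 1, which is L ⇒ W
n=7: can move to 0, which is L ⇒ W
n=8: can move to 1, which is L ⇒ W
n=9: moves to 7(W), 6(W), 4(W), 2(W); every one is W ⇒ L
n=10: moves to 8(W), 7(W), 5(W), 3(W); every one is W ⇒ L
n=11: can move to 9, which is L ⇒ W
n=12: can move to 10, which is L ⇒ W
n=13: can move to 10, which is L ⇒ W
n=14: can move to 9, which is L ⇒ W
n=15: can move to 10, which is L ⇒ W
n=16: can move to 9, which is L ⇒ W
n=17: can move to 10, which is L ⇒ W
The starting position 17 is W: Ada should remove 7, leaving 10, handing over an L position.

Ada wins.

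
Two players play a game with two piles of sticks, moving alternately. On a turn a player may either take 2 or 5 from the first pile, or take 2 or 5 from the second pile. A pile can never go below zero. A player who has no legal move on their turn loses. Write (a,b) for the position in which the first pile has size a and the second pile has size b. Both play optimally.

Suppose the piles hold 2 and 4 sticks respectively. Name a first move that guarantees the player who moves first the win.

Compute win/loss labels from the base case upward. A position with no move is L. Any other position is W if it can reach an L in one move, else L.
No move ever increases a pile, so every position that can arise here has a ≤ 2 and b ≤ 4; it is enough to label the cells with 0 ≤ a ≤ 2 and 0 ≤ b ≤ 4.
Every move lowers a or b (never raises either), so fill the grid row by row in increasing a, and left to right within a row: each cell's successors are then already labelled.
      b=0  b=1  b=2  b=3  b=4
a=0:    L    L    W    W    L
a=1:    L    L    W    W    L
a=2:    W    W    L    L    W
Cells with no legal move (terminal, hence L): (0,0), (0,1), (1,0), (1,1).
The remaining L cells, each justified by listing all of its moves:
(0,4): →(0,2)(W) only, which is W, so L
(1,4): →(1,2)(W) only, which is W, so L
(2,2): →(0,2)(W), (2,0)(W) — all W, so L
(2,3): →(0,3)(W), (2,1)(W) — all W, so L
Every other cell has at least one move into one of the L cells above, so it is W.
From (2,4), the L positions reachable in one move are: (0,4), (2,2). Any move reaching one of these is winning.

Move to (0,4).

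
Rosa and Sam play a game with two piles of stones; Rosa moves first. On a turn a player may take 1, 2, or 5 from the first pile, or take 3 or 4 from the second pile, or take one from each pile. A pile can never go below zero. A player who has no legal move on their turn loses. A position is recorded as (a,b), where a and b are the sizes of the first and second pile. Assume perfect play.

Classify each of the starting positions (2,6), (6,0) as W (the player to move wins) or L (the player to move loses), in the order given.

(2,6): W, (6,0): L

Positions with no move are L. A position that does have a move is losing for the player to move precisely when every available move leads to a winning position for the opponent. Fill in the labels:
No move ever increases a pile, so every position that can arise here has a ≤ 6 and b ≤ 6; it is enough to label the cells with 0 ≤ a ≤ 6 and 0 ≤ b ≤ 6.
Every move lowers a or b (never raises either), so fill the grid row by row in increasing a, and left to right within a row: each cell's successors are then already labelled.
      b=0  b=1  b=2  b=3  b=4  b=5  b=6
a=0:    L    L    L    W    W    W    W
a=1:    W    W    W    W    L    L    L
a=2:    W    W    W    L    W    W    W
a=3:    L    L    L    W    W    W    W
a=4:    W    W    W    W    L    L    L
a=5:    W    W    W    L    W    W    W
a=6:    L    L    L    W    W    W    W
Cells with no legal move (terminal, hence L): (0,0), (0,1), (0,2).
The remaining L cells, each justified by listing all of its moves:
(1,4): L (options (0,4)(W), (1,1)(W), (1,0)(W), (0,3)(W) are all W)
(1,5): L (options (0,5)(W), (1,2)(W), (1,1)(W), (0,4)(W) are all W)
(1,6): L (options (0,6)(W), (1,3)(W), (1,2)(W), (0,5)(W) are all W)
(2,3): L (options (1,3)(W), (0,3)(W), (2,0)(W), (1,2)(W) are all W)
(3,0): L (options (2,0)(W), (1,0)(W) are all W)
(3,1): L (options (2,1)(W), (1,1)(W), (2,0)(W) are all W)
(3,2): L (options (2,2)(W), (1,2)(W), (2,1)(W) are all W)
(4,4): L (options (3,4)(W), (2,4)(W), (4,1)(W), (4,0)(W), (3,3)(W) are all W)
(4,5): L (options (3,5)(W), (2,5)(W), (4,2)(W), (4,1)(W), (3,4)(W) are all W)
(4,6): L (options (3,6)(W), (2,6)(W), (4,3)(W), (4,2)(W), (3,5)(W) are all W)
(5,3): L (options (4,3)(W), (3,3)(W), (0,3)(W), (5,0)(W), (4,2)(W) are all W)
(6,0): L (options (5,0)(W), (4,0)(W), (1,0)(W) are all W)
(6,1): L (options (5,1)(W), (4,1)(W), (1,1)(W), (5,0)(W) are all W)
(6,2): L (options (5,2)(W), (4,2)(W), (1,2)(W), (5,1)(W) are all W)
Every other cell has at least one move into one of the L cells above, so it is W.
(2,6): the move to (1,6) reaches an L cell, so W
(6,0): one of the L cells justified above, so L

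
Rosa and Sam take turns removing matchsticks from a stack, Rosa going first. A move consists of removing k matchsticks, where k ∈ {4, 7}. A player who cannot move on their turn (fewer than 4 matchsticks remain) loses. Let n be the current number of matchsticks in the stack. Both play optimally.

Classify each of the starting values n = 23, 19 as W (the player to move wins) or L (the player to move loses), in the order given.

Positions with no move are L. A position that does have a move is losing for the player to move precisely when every available move leads to a winning position for the opponent. Fill in the labels:
n=0: no move → L
n=1: no move → L
n=2: no move → L
n=3: no move → L
n=4: can move to 0, which is L ⇒ W
n=5: can move to 1, which is L ⇒ W
n=6: can move to 2, which is L ⇒ W
n=7: can move to 3, which is L ⇒ W
n=8: can move to 1, which is L ⇒ W
n=9: can move to 2, which is L ⇒ W
n=10: can move to 3, which is L ⇒ W
n=11: moves to 7(W), 4(W); every one is W ⇒ L
n=12: moves to 8(W), 5(W); every one is W ⇒ L
n=13: moves to 9(W), 6(W); every one is W ⇒ L
n=14: moves to 10(W), 7(W); every one is W ⇒ L
n=15: can move to 11, which is L ⇒ W
n=16: can move to 12, which is L ⇒ W
n=17: can move to 13, which is L ⇒ W
n=18: can move to 14, which is L ⇒ W
n=19: can move to 12, which is L ⇒ W
n=20: can move to 13, which is L ⇒ W
n=21: can move to 14, which is L ⇒ W
n=22: moves to 18(W), 15(W); every one is W ⇒ L
n=23: moves to 19(W), 16(W); every one is W ⇒ L

23: L, 19: W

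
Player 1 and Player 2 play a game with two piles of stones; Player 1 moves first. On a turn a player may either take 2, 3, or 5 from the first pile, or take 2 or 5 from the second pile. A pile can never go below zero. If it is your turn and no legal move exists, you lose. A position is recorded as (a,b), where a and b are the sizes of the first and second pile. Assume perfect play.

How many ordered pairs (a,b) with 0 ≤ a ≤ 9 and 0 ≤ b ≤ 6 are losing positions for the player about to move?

23

Positions with no move are L. A position that does have a move is losing for the player to move precisely when every available move leads to a winning position for the opponent. Fill in the labels:
Every move lowers a or b (never raises either), so fill the grid row by row in increasing a, and left to right within a row: each cell's successors are then already labelled.
      b=0  b=1  b=2  b=3  b=4  b=5  b=6
a=0:    L    L    W    W    L    W    W
a=1:    L    L    W    W    L    W    W
a=2:    W    W    L    L    W    W    L
a=3:    W    W    L    L    W    W    L
a=4:    W    W    W    W    W    L    W
a=5:    W    W    W    W    W    L    W
a=6:    W    W    W    W    W    W    W
a=7:    L    L    W    W    L    W    W
a=8:    L    L    W    W    L    W    W
a=9:    W    W    L    L    W    W    L
Cells with no legal move (terminal, hence L): (0,0), (0,1), (1,0), (1,1).
The remaining L cells, each justified by listing all of its moves:
(0,4): →(0,2)(W) only, which is W, so L
(1,4): →(1,2)(W) only, which is W, so L
(2,2): →(0,2)(W), (2,0)(W) — all W, so L
(2,3): →(0,3)(W), (2,1)(W) — all W, so L
(2,6): →(0,6)(W), (2,4)(W), (2,1)(W) — all W, so L
(3,2): →(1,2)(W), (0,2)(W), (3,0)(W) — all W, so L
(3,3): →(1,3)(W), (0,3)(W), (3,1)(W) — all W, so L
(3,6): →(1,6)(W), (0,6)(W), (3,4)(W), (3,1)(W) — all W, so L
(4,5): →(2,5)(W), (1,5)(W), (4,3)(W), (4,0)(W) — all W, so L
(5,5): →(3,5)(W), (2,5)(W), (0,5)(W), (5,3)(W), (5,0)(W) — all W, so L
(7,0): →(5,0)(W), (4,0)(W), (2,0)(W) — all W, so L
(7,1): →(5,1)(W), (4,1)(W), (2,1)(W) — all W, so L
(7,4): →(5,4)(W), (4,4)(W), (2,4)(W), (7,2)(W) — all W, so L
(8,0): →(6,0)(W), (5,0)(W), (3,0)(W) — all W, so L
(8,1): →(6,1)(W), (5,1)(W), (3,1)(W) — all W, so L
(8,4): →(6,4)(W), (5,4)(W), (3,4)(W), (8,2)(W) — all W, so L
(9,2): →(7,2)(W), (6,2)(W), (4,2)(W), (9,0)(W) — all W, so L
(9,3): →(7,3)(W), (6,3)(W), (4,3)(W), (9,1)(W) — all W, so L
(9,6): →(7,6)(W), (6,6)(W), (4,6)(W), (9,4)(W), (9,1)(W) — all W, so L
Every other cell has at least one move into one of the L cells above, so it is W.
L cells per row: a=0: 3, a=1: 3, a=2: 3, a=3: 3, a=4: 1, a=5: 1, a=6: 0, a=7: 3, a=8: 3, a=9: 3; total 23.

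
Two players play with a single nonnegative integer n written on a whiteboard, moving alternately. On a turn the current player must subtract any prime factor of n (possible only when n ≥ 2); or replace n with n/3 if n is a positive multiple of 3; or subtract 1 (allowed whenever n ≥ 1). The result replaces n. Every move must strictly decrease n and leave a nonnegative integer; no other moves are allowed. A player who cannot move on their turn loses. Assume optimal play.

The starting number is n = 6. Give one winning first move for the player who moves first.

Move to 4.

Compute win/loss labels from the base case upward. A position with no move is L. Any other position is W if it can reach an L in one move, else L.
n=0: no move → L
n=1: reaches L-position 0 → W
n=2: reaches L-position 0 → W
n=3: reaches L-position 0 → W
n=4: only reaches 2(W), 3(W), all W → L
n=5: reaches L-position 0 → W
n=6: reaches L-position 4 → W
From 6, the L positions reachable in one move are: 4.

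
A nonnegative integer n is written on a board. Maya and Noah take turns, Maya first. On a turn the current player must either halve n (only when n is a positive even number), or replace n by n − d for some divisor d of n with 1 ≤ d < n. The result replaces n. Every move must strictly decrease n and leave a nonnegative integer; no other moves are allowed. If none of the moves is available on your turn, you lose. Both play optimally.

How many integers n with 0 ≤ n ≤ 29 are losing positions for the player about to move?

16

Classify positions by backward induction: terminal positions (no move available) are L. From any other position, the mover wins iff some move reaches an L.
n=0: no move → L
n=1: no move → L
n=2: can move to 1, which is L ⇒ W
n=3: the only move is to 2(W), a W ⇒ L
n=4: can move to 3, which is L ⇒ W
n=5: the only move is to 4(W), a W ⇒ L
n=6: can move to 3, which is L ⇒ W
n=7: the only move is to 6(W), a W ⇒ L
n=8: can move to 7, which is L ⇒ W
n=9: moves to 6(W), 8(W); every one is W ⇒ L
n=10: can move to 5, which is L ⇒ W
n=11: the only move is to 10(W), a W ⇒ L
n=12: can move to 9, which is L ⇒ W
n=13: the only move is to 12(W), a W ⇒ L
n=14: can move to 7, which is L ⇒ W
n=15: moves to 10(W), 12(W), 14(W); every one is W ⇒ L
n=16: can move to 15, which is L ⇒ W
n=17: the only move is to 16(W), a W ⇒ L
n=18: can move to 9, which is L ⇒ W
n=19: the only move is to 18(W), a W ⇒ L
n=20: can move to 15, which is L ⇒ W
n=21: moves to 14(W), 18(W), 20(W); every one is W ⇒ L
n=22: can move to 11, which is L ⇒ W
n=23: the only move is to 22(W), a W ⇒ L
n=24: can move to 21, which is L ⇒ W
n=25: moves to 20(W), 24(W); every one is W ⇒ L
n=26: can move to 13, which is L ⇒ W
n=27: moves to 18(W), 24(W), 26(W); every one is W ⇒ L
n=28: can move to 21, which is L ⇒ W
n=29: the only move is to 28(W), a W ⇒ L
L entries with 0 ≤ n ≤ 29: n = 0, 1, 3, 5, 7, 9, 11, 13, 15, 17, 19, 21, 23, 25, 27, 29; that makes 16.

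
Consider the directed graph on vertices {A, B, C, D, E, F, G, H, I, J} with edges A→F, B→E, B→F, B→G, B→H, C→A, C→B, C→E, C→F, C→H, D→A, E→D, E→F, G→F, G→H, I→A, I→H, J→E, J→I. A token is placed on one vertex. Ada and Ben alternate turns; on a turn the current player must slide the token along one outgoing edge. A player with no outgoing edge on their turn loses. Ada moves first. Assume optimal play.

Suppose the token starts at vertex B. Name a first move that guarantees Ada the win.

Classify positions by backward induction: terminal positions (no move available) are L. From any other position, the mover wins iff some move reaches an L.
Every edge goes from a vertex to one that appears earlier in the order F, H, G, A, I, D, E, B, J, C, so processing vertices in that order labels each vertex after all of its successors.
F: no outgoing edge → L
H: no outgoing edge → L
G: reaches L-position H → W
A: reaches L-position F → W
I: reaches L-position H → W
D: only reaches A(W), which is W → L
E: reaches L-position D → W
B: reaches L-position H → W
J: only reaches E(W), I(W), all W → L
C: reaches L-position H → W
From B, the L positions reachable in one move are: H, F. Any move reaching one of these is winning.

Move to H.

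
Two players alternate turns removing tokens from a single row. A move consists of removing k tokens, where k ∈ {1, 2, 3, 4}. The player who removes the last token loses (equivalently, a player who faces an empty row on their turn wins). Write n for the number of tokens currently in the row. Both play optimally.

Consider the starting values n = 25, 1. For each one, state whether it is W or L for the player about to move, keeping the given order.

25: W, 1: L

Classify positions by backward induction: terminal positions (no move available) are W. From any other position, the mover wins iff some move reaches an L.
n=0: no move; the opponent has just taken the last token and therefore loses → W
n=1: →0(W) only, which is W, so L
n=2: →1(L), so W
n=3: →1(L), so W
n=4: →1(L), so W
n=5: →1(L), so W
n=6: →5(W), 4(W), 3(W), 2(W) — all W, so L
n=7: →6(L), so W
n=8: →6(L), so W
n=9: →6(L), so W
n=10: →6(L), so W
n=11: →10(W), 9(W), 8(W), 7(W) — all W, so L
n=12: →11(L), so W
n=13: →11(L), so W
n=14: →11(L), so W
n=15: →11(L), so W
n=16: →15(W), 14(W), 13(W), 12(W) — all W, so L
n=17: →16(L), so W
n=18: →16(L), so W
n=19: →16(L), so W
n=20: →16(L), so W
n=21: →20(W), 19(W), 18(W), 17(W) — all W, so L
n=22: →21(L), so W
n=23: →21(L), so W
n=24: →21(L), so W
n=25: →21(L), so W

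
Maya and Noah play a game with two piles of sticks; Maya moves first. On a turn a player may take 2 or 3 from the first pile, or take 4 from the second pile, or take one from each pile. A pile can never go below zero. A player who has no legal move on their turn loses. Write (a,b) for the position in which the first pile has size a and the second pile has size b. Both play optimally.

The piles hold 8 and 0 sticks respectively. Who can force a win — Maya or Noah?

Maya wins.

Compute win/loss labels from the base case upward. A position with no move is L. Any other position is W if it can reach an L in one move, else L.
No move ever increases a pile, so every position that can arise here has a ≤ 8 and b ≤ 0; it is enough to label the cells with 0 ≤ a ≤ 8 and 0 ≤ b ≤ 0.
Every move lowers a or b (never raises either), so fill the grid row by row in increasing a, and left to right within a row: each cell's successors are then already labelled.
      b=0
a=0:    L
a=1:    L
a=2:    W
a=3:    W
a=4:    W
a=5:    L
a=6:    L
a=7:    W
a=8:    W
Cells with no legal move (terminal, hence L): (0,0), (1,0).
The remaining L cells, each justified by listing all of its moves:
(5,0): L (options (3,0)(W), (2,0)(W) are all W)
(6,0): L (options (4,0)(W), (3,0)(W) are all W)
Every other cell has at least one move into one of the L cells above, so it is W.
From (8,0) Maya can move to (6,0), reaching an L position.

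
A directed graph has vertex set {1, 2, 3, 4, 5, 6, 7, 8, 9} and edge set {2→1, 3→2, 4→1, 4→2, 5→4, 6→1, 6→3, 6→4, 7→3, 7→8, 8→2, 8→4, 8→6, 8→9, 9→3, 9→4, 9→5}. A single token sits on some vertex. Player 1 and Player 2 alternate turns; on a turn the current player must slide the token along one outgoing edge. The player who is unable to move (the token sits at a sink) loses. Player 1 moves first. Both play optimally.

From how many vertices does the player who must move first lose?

Build the W/L table. Terminal = L. A non-terminal position is W if it has a move to some L; otherwise it is L.
Every edge goes from a vertex to one that appears earlier in the order 1, 2, 4, 5, 3, 9, 6, 8, 7, so processing vertices in that order labels each vertex after all of its successors.
1: no outgoing edge → L
2: W (go to 1, an L position)
4: W (go to 1, an L position)
5: L (sole option 4(W) is W)
3: L (sole option 2(W) is W)
9: W (go to 3, an L position)
6: W (go to 3, an L position)
8: L (options 6(W), 9(W), 4(W), 2(W) are all W)
7: W (go to 8, an L position)
The L vertices are 1, 3, 5, 8; that is 4 in all.

4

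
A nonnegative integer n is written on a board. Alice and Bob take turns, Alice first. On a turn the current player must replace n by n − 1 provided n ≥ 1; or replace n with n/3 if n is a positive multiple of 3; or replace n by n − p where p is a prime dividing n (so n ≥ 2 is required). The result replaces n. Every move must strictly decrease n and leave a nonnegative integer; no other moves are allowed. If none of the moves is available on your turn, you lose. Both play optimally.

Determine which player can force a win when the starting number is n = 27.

Bob wins.

Classify positions by backward induction: terminal positions (no move available) are L. From any other position, the mover wins iff some move reaches an L.
n=0: no move → L
n=1: reaches L-position 0 → W
n=2: reaches L-position 0 → W
n=3: reaches L-position 0 → W
n=4: only reaches 2(W), 3(W), all W → L
n=5: reaches L-position 0 → W
n=6: reaches L-position 4 → W
n=7: reaches L-position 0 → W
n=8: only reaches 6(W), 7(W), all W → L
n=9: reaches L-position 8 → W
n=10: reaches L-position 8 → W
n=11: reaches L-position 0 → W
n=12: reaches L-position 4 → W
n=13: reaches L-position 0 → W
n=14: only reaches 7(W), 12(W), 13(W), all W → L
n=15: reaches L-position 14 → W
n=16: reaches L-position 14 → W
n=17: reaches L-position 0 → W
n=18: only reaches 6(W), 15(W), 16(W), 17(W), all W → L
n=19: reaches L-position 0 → W
n=20: reaches L-position 18 → W
n=21: reaches L-position 14 → W
n=22: only reaches 11(W), 20(W), 21(W), all W → L
n=23: reaches L-position 0 → W
n=24: reaches L-position 8 → W
n=25: only reaches 20(W), 24(W), all W → L
n=26: reaches L-position 25 → W
n=27: only reaches 9(W), 24(W), 26(W), all W → L
Every move from 27 reaches a W position, so the mover loses.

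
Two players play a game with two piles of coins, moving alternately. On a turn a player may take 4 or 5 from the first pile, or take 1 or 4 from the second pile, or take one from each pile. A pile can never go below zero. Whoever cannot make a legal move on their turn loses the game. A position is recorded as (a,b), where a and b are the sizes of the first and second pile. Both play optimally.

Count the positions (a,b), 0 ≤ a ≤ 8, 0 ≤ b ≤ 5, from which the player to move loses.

Use the standard recursion: the mover loses at a terminal position; elsewhere, the mover wins exactly when some move hands the opponent an L position.
Every move lowers a or b (never raises either), so fill the grid row by row in increasing a, and left to right within a row: each cell's successors are then already labelled.
      b=0  b=1  b=2  b=3  b=4  b=5
a=0:    L    W    L    W    W    L
a=1:    L    W    L    W    W    L
a=2:    L    W    L    W    W    L
a=3:    L    W    L    W    W    L
a=4:    W    W    W    W    L    W
a=5:    W    L    W    L    W    W
a=6:    W    L    W    L    W    W
a=7:    W    L    W    L    W    W
a=8:    W    L    W    L    W    W
Cells with no legal move (terminal, hence L): (0,0), (1,0), (2,0), (3,0).
The remaining L cells, each justified by listing all of its moves:
(0,2): only reaches (0,1)(W), which is W → L
(0,5): only reaches (0,4)(W), (0,1)(W), all W → L
(1,2): only reaches (1,1)(W), (0,1)(W), all W → L
(1,5): only reaches (1,4)(W), (1,1)(W), (0,4)(W), all W → L
(2,2): only reaches (2,1)(W), (1,1)(W), all W → L
(2,5): only reaches (2,4)(W), (2,1)(W), (1,4)(W), all W → L
(3,2): only reaches (3,1)(W), (2,1)(W), all W → L
(3,5): only reaches (3,4)(W), (3,1)(W), (2,4)(W), all W → L
(4,4): only reaches (0,4)(W), (4,3)(W), (4,0)(W), (3,3)(W), all W → L
(5,1): only reaches (1,1)(W), (0,1)(W), (5,0)(W), (4,0)(W), all W → L
(5,3): only reaches (1,3)(W), (0,3)(W), (5,2)(W), (4,2)(W), all W → L
(6,1): only reaches (2,1)(W), (1,1)(W), (6,0)(W), (5,0)(W), all W → L
(6,3): only reaches (2,3)(W), (1,3)(W), (6,2)(W), (5,2)(W), all W → L
(7,1): only reaches (3,1)(W), (2,1)(W), (7,0)(W), (6,0)(W), all W → L
(7,3): only reaches (3,3)(W), (2,3)(W), (7,2)(W), (6,2)(W), all W → L
(8,1): only reaches (4,1)(W), (3,1)(W), (8,0)(W), (7,0)(W), all W → L
(8,3): only reaches (4,3)(W), (3,3)(W), (8,2)(W), (7,2)(W), all W → L
Every other cell has at least one move into one of the L cells above, so it is W.
L cells per row: a=0: 3, a=1: 3, a=2: 3, a=3: 3, a=4: 1, a=5: 2, a=6: 2, a=7: 2, a=8: 2; total 21.

21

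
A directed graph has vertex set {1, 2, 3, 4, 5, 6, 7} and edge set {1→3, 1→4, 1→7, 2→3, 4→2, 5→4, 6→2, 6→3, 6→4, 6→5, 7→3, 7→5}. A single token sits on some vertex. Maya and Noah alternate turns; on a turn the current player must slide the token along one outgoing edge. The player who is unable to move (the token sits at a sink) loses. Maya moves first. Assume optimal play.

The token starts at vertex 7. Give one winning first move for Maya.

Label each position W (a win for the player to move) or L (a loss). A position with no legal move is L; any other position is W exactly when some move reaches an L, and L when every move reaches a W.
Every edge goes from a vertex to one that appears earlier in the order 3, 2, 4, 5, 7, 1, 6, so processing vertices in that order labels each vertex after all of its successors.
3: no outgoing edge → L
2: W (go to 3, an L position)
4: L (sole option 2(W) is W)
5: W (go to 4, an L position)
7: W (go to 3, an L position)
1: W (go to 4, an L position)
6: W (go to 4, an L position)
From 7, the L positions reachable in one move are: 3.

Move to 3.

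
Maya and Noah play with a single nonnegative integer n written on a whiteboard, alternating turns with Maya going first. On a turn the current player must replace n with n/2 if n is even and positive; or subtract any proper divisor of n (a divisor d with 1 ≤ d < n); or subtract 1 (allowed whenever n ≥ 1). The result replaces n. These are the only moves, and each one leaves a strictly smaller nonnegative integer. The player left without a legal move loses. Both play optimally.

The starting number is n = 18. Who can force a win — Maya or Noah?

Work bottom-up. With no move the player to move loses. Otherwise the position is W if at least one move leads to an L position for the opponent, and L if every move leads to a W.
n=0: no move → L
n=1: reaches L-position 0 → W
n=2: only reaches 1(W), which is W → L
n=3: reaches L-position 2 → W
n=4: reaches L-position 2 → W
n=5: only reaches 4(W), which is W → L
n=6: reaches L-position 5 → W
n=7: only reaches 6(W), which is W → L
n=8: reaches L-position 7 → W
n=9: only reaches 6(W), 8(W), all W → L
n=10: reaches L-position 5 → W
n=11: only reaches 10(W), which is W → L
n=12: reaches L-position 9 → W
n=13: only reaches 12(W), which is W → L
n=14: reaches L-position 7 → W
n=15: only reaches 10(W), 12(W), 14(W), all W → L
n=16: reaches L-position 15 → W
n=17: only reaches 16(W), which is W → L
n=18: reaches L-position 9 → W
The starting position 18 is W: Maya should move to 9, handing over an L position.

Maya wins.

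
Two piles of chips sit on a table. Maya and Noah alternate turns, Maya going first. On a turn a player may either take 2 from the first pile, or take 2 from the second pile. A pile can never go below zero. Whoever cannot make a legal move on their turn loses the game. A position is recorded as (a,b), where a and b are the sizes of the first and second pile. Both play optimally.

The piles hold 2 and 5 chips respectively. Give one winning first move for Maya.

Work bottom-up. With no move the player to move loses. Otherwise the position is W if at least one move leads to an L position for the opponent, and L if every move leads to a W.
No move ever increases a pile, so every position that can arise here has a ≤ 2 and b ≤ 5; it is enough to label the cells with 0 ≤ a ≤ 2 and 0 ≤ b ≤ 5.
Every move lowers a or b (never raises either), so fill the grid row by row in increasing a, and left to right within a row: each cell's successors are then already labelled.
      b=0  b=1  b=2  b=3  b=4  b=5
a=0:    L    L    W    W    L    L
a=1:    L    L    W    W    L    L
a=2:    W    W    L    L    W    W
Cells with no legal move (terminal, hence L): (0,0), (0,1), (1,0), (1,1).
The remaining L cells, each justified by listing all of its moves:
(0,4): the only move is to (0,2)(W), a W ⇒ L
(0,5): the only move is to (0,3)(W), a W ⇒ L
(1,4): the only move is to (1,2)(W), a W ⇒ L
(1,5): the only move is to (1,3)(W), a W ⇒ L
(2,2): moves to (0,2)(W), (2,0)(W); every one is W ⇒ L
(2,3): moves to (0,3)(W), (2,1)(W); every one is W ⇒ L
Every other cell has at least one move into one of the L cells above, so it is W.
From (2,5), the L positions reachable in one move are: (0,5), (2,3). Any move reaching one of these is winning.

Move to (0,5).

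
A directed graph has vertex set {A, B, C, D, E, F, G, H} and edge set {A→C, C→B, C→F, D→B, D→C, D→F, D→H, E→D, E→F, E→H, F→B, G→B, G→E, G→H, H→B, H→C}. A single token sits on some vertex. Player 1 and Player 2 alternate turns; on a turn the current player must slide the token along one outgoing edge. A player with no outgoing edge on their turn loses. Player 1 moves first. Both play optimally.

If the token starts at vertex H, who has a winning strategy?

Player 1 wins.

Compute win/loss labels from the base case upward. A position with no move is L. Any other position is W if it can reach an L in one move, else L.
Every edge goes from a vertex to one that appears earlier in the order B, F, C, H, D, E, A, G, so processing vertices in that order labels each vertex after all of its successors.
B: no outgoing edge → L
F: →B(L), so W
C: →B(L), so W
H: →B(L), so W
D: →B(L), so W
E: →D(W), H(W), F(W) — all W, so L
A: →C(W) only, which is W, so L
G: →E(L), so W
The starting position H is W: Player 1 should move to B, handing over an L position.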